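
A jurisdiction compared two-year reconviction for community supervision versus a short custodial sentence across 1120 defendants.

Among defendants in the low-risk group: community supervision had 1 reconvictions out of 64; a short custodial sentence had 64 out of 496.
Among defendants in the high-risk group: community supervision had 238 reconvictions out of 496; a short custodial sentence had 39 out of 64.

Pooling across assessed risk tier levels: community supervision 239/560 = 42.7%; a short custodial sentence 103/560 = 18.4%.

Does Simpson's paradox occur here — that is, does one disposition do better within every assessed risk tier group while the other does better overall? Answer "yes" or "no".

yes

Within each assessed risk tier level (low-risk 1.6% vs 12.9%; high-risk 48.0% vs 60.9%), community supervision has the lower rate every time. Pooled: 42.7% vs 18.4% — a short custodial sentence has the lower rate overall. The two comparisons disagree.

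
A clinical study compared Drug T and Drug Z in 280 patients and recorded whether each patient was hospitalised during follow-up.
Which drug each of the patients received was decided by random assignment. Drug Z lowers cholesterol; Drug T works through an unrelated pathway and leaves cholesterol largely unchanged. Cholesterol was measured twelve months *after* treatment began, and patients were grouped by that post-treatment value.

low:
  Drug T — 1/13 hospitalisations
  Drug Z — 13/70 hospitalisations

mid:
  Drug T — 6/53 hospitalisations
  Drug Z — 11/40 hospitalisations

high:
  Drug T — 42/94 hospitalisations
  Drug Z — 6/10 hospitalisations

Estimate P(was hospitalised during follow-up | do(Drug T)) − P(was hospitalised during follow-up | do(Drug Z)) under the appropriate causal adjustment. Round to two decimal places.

+0.06

Within every cholesterol level Drug T has the lower rate, yet pooled Drug Z does — Simpson's reversal.
Cholesterol lies on the pathway drug → cholesterol → outcome, so adjusting for it blocks the indirect effect. For the total causal effect of drug, use the unadjusted pooled rates.
The causal difference is the pooled difference: 0.306 − 0.250 = +0.056.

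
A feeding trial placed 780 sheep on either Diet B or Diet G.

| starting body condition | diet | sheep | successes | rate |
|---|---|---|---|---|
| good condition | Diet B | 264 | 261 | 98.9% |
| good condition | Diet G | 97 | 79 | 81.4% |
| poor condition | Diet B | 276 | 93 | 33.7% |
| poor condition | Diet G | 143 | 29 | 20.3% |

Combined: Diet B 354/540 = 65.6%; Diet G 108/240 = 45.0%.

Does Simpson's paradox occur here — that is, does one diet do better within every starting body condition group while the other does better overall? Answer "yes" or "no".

Within each starting body condition level (good condition 98.9% vs 81.4%; poor condition 33.7% vs 20.3%), Diet B has the higher rate every time. Pooled: 65.6% vs 45.0% — Diet B has the higher rate overall. They agree.

no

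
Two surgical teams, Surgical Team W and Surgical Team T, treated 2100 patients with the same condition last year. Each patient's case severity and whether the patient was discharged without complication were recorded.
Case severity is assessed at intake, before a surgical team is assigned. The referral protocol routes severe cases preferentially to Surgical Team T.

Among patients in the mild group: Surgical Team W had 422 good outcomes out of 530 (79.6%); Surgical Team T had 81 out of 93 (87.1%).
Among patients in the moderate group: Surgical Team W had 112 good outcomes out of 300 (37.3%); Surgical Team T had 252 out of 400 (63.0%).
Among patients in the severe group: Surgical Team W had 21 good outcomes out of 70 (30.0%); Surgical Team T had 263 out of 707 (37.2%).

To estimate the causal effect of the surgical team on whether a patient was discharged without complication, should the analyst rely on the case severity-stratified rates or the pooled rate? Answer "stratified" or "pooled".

stratified

Since case severity is a pre-existing factor (not a product of the surgical team) and it affects the outcome on its own, it is a confounder. The stratified rates, not the pooled rate, identify the causal effect.
Within each level — mild: 79.6% vs 87.1%; moderate: 37.3% vs 63.0%; severe: 30.0% vs 37.2% — Surgical Team T is higher every time.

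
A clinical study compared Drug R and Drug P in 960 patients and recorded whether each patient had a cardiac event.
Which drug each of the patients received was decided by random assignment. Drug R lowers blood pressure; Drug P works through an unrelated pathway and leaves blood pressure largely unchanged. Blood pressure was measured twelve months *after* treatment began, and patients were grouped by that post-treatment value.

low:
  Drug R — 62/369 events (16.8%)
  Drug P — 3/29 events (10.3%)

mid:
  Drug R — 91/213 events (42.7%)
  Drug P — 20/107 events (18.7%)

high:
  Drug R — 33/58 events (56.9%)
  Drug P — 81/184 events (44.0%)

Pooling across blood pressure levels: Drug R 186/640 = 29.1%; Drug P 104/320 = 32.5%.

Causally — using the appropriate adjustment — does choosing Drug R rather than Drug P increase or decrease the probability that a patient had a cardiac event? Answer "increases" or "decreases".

decreases

Because the drug influences blood pressure, blood pressure is a post-treatment mediator, not a confounder. Stratifying on it would bias the estimate; the causal effect is the crude pooled difference.
Pooled: Drug R 29.1% vs Drug P 32.5%; Drug R is lower overall.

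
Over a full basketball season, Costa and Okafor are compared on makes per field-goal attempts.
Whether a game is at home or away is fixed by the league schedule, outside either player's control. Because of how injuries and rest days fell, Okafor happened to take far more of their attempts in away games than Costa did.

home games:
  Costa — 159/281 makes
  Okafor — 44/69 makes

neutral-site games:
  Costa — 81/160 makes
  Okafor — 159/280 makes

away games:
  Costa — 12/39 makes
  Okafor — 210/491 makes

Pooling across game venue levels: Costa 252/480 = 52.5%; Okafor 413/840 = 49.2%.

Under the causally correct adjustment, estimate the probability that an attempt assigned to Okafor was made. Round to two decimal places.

Game venue satisfies the back-door criterion: it is not a descendant of the player, and it blocks the spurious path from player to outcome. Adjusting for it (i.e., using the within-game venue rates) gives the causal effect.
Standardising Okafor to the population game venue mix: 0.265·44/69 + 0.333·159/280 + 0.402·210/491 = 0.530.

0.53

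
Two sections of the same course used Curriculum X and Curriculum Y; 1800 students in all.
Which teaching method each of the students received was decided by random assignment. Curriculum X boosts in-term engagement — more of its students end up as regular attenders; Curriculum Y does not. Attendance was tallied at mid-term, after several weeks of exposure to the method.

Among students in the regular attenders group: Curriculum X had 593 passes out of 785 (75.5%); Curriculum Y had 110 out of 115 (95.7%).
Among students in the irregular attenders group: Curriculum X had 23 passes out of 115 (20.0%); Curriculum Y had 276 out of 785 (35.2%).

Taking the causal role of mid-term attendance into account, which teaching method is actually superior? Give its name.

Within every mid-term attendance level Curriculum Y has the higher rate, yet pooled Curriculum X does — Simpson's reversal.
Because the teaching method influences mid-term attendance, mid-term attendance is a post-treatment mediator, not a confounder. Stratifying on it would bias the estimate; the causal effect is the crude pooled difference.
Pooled: Curriculum X 68.4% vs Curriculum Y 42.9%; Curriculum X is higher overall.

Curriculum X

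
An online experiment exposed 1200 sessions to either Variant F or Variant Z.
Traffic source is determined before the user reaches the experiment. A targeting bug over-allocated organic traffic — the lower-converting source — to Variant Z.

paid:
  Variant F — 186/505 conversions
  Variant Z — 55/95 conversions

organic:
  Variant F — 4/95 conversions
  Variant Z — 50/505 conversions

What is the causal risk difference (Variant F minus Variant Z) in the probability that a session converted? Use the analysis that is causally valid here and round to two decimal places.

-0.13

Since traffic source is a pre-existing factor (not a product of the variant) and it affects the outcome on its own, it is a confounder. The stratified rates, not the pooled rate, identify the causal effect.
Adjusting over the population distribution of traffic source: 0.500·(0.368−0.579) + 0.500·(0.042−0.099) = -0.134.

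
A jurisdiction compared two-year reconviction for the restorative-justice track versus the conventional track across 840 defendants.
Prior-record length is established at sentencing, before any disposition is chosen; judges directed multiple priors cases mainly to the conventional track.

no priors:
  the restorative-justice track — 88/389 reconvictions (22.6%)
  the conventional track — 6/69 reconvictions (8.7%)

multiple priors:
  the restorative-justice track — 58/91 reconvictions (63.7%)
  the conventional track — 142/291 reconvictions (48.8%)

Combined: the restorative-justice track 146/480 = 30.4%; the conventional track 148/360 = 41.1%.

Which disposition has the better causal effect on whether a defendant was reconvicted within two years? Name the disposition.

the conventional track

The stratified and pooled comparisons disagree (the conventional track wins within each prior-record length; the restorative-justice track wins overall), so the answer turns on the causal role of prior-record length.
Here prior-record length is a common cause — it drives both which disposition a case falls under and the outcome. The crude comparison mixes populations; the stratum-specific rates are the causally relevant ones.
Within each level — no priors: 22.6% vs 8.7%; multiple priors: 63.7% vs 48.8% — the conventional track is lower every time.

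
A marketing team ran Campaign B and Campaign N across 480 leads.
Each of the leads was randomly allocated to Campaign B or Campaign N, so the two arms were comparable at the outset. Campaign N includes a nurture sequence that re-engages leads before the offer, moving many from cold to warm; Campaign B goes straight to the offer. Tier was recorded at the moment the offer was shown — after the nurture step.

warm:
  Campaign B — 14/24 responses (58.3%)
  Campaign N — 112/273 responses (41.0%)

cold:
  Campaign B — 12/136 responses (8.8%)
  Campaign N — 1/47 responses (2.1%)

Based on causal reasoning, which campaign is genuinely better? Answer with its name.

Campaign N

The stratified and pooled comparisons disagree (Campaign B wins within each engagement tier; Campaign N wins overall), so the answer turns on the causal role of engagement tier.
Because the campaign influences engagement tier, engagement tier is a post-treatment mediator, not a confounder. Stratifying on it would bias the estimate; the causal effect is the crude pooled difference.
Pooled: Campaign B 16.2% vs Campaign N 35.3%; Campaign N is higher overall.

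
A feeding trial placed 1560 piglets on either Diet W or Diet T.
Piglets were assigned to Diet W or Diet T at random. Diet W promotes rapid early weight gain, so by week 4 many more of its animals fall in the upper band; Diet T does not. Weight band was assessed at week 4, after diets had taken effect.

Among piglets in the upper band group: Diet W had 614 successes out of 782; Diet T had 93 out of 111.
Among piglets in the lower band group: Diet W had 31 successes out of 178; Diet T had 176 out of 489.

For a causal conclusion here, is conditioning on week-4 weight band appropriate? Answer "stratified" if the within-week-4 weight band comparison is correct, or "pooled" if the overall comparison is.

Within every week-4 weight band level Diet T has the higher rate, yet pooled Diet W does — Simpson's reversal.
Week-4 weight band here is a post-treatment variable shaped by the diet; conditioning on it would introduce bias rather than remove it. The overall comparison is the causal one.
Pooled: Diet W 67.2% vs Diet T 44.8%; Diet W is higher overall.

pooled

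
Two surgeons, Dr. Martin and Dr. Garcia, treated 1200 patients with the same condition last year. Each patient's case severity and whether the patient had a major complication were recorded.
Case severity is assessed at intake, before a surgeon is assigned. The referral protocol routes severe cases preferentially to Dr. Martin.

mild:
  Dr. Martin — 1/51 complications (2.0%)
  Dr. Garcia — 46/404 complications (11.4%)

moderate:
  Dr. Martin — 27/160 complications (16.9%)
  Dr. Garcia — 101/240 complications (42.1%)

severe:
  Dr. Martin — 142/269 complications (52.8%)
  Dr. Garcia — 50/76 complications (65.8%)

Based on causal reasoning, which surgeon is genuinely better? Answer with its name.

Dr. Martin is lower inside every case severity stratum but Dr. Garcia is lower in aggregate. Whether to stratify depends on how case severity relates to the surgeon.
Case severity differs across surgeons for reasons unrelated to any effect of the surgeon itself, and it separately predicts the outcome — a classic confounder. We must compare within case severity levels.
Within each level — mild: 2.0% vs 11.4%; moderate: 16.9% vs 42.1%; severe: 52.8% vs 65.8% — Dr. Martin is lower every time.

Dr. Martin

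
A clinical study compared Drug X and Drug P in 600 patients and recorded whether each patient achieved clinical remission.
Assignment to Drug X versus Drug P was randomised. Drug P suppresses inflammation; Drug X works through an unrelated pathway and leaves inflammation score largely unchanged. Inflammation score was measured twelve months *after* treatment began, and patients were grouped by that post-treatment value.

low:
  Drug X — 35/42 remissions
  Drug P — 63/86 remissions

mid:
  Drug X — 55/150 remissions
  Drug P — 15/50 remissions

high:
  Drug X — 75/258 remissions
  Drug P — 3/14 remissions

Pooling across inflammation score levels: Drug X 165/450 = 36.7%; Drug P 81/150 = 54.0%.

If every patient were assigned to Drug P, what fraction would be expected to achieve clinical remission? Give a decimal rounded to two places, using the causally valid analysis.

0.54

The stratified and pooled comparisons disagree (Drug X wins within each inflammation score; Drug P wins overall), so the answer turns on the causal role of inflammation score.
Inflammation score lies on the pathway drug → inflammation score → outcome, so adjusting for it blocks the indirect effect. For the total causal effect of drug, use the unadjusted pooled rates.
So P(outcome | do(Drug P)) is just the pooled rate for Drug P: 81/150 = 0.540.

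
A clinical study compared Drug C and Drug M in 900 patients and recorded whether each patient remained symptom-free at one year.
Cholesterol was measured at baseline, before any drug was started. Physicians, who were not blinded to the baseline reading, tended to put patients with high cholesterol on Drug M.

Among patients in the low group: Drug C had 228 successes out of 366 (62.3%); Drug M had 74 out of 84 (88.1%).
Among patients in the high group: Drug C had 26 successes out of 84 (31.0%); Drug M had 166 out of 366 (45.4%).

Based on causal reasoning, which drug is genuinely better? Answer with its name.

Drug M is higher inside every cholesterol stratum but Drug C is higher in aggregate. Whether to stratify depends on how cholesterol relates to the drug.
Here cholesterol is a common cause — it drives both which drug a case falls under and the outcome. The crude comparison mixes populations; the stratum-specific rates are the causally relevant ones.
Within each level — low: 62.3% vs 88.1%; high: 31.0% vs 45.4% — Drug M is higher every time.

Drug M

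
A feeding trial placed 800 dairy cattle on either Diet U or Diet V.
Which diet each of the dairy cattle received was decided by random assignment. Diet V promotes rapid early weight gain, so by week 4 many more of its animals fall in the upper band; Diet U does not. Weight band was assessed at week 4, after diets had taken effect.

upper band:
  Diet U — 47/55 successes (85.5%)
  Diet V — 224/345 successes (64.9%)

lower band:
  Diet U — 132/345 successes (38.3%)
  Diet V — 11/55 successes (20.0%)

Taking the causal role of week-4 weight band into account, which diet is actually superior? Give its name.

Within every week-4 weight band level Diet U has the higher rate, yet pooled Diet V does — Simpson's reversal.
Week-4 weight band lies on the pathway diet → week-4 weight band → outcome, so adjusting for it blocks the indirect effect. For the total causal effect of diet, use the unadjusted pooled rates.
Pooled: Diet U 44.8% vs Diet V 58.8%; Diet V is higher overall.

Diet V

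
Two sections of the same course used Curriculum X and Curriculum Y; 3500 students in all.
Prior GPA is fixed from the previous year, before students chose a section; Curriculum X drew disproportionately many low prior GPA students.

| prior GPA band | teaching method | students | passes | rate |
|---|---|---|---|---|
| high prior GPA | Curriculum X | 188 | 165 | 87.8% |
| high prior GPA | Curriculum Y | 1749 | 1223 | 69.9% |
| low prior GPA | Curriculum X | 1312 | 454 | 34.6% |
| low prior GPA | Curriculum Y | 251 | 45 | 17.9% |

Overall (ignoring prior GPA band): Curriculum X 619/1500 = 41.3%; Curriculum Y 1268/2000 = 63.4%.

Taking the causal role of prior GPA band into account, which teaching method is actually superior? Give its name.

Curriculum X is higher inside every prior GPA band stratum but Curriculum Y is higher in aggregate. Whether to stratify depends on how prior GPA band relates to the teaching method.
Here prior GPA band is a common cause — it drives both which teaching method a case falls under and the outcome. The crude comparison mixes populations; the stratum-specific rates are the causally relevant ones.
Within each level — high prior GPA: 87.8% vs 69.9%; low prior GPA: 34.6% vs 17.9% — Curriculum X is higher every time.

Curriculum X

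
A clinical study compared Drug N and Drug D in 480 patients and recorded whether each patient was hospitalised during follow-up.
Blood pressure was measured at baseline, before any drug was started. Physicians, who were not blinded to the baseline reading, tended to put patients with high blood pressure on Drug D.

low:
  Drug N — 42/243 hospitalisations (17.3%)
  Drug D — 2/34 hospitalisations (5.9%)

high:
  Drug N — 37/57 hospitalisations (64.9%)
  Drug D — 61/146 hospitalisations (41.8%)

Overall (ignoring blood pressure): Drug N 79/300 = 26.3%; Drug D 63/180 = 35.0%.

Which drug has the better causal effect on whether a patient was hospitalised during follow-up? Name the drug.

Drug D is lower inside every blood pressure stratum but Drug N is lower in aggregate. Whether to stratify depends on how blood pressure relates to the drug.
Since blood pressure is a pre-existing factor (not a product of the drug) and it affects the outcome on its own, it is a confounder. The stratified rates, not the pooled rate, identify the causal effect.
Within each level — low: 17.3% vs 5.9%; high: 64.9% vs 41.8% — Drug D is lower every time.

Drug D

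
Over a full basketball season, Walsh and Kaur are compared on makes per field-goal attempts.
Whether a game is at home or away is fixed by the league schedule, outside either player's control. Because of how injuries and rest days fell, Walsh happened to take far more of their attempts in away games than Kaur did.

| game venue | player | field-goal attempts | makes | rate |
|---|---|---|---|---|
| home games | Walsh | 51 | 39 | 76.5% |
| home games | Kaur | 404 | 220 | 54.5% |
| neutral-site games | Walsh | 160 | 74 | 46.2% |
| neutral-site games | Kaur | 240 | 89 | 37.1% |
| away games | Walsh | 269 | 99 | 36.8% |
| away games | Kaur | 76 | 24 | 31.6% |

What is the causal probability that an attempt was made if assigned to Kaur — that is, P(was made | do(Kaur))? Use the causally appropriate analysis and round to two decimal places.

Within every game venue level Walsh has the higher rate, yet pooled Kaur does — Simpson's reversal.
Game venue differs across players for reasons unrelated to any effect of the player itself, and it separately predicts the outcome — a classic confounder. We must compare within game venue levels.
Standardising Kaur to the population game venue mix: 0.379·220/404 + 0.333·89/240 + 0.287·24/76 = 0.421.

0.42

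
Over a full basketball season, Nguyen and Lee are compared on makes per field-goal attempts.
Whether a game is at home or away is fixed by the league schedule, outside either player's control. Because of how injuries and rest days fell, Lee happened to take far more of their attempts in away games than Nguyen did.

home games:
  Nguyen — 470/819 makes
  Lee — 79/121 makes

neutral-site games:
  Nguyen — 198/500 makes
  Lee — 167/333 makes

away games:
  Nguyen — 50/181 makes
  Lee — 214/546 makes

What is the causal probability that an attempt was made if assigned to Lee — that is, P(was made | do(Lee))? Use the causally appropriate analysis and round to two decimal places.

The stratified and pooled comparisons disagree (Lee wins within each game venue; Nguyen wins overall), so the answer turns on the causal role of game venue.
Game venue differs across players for reasons unrelated to any effect of the player itself, and it separately predicts the outcome — a classic confounder. We must compare within game venue levels.
Standardising Lee to the population game venue mix: 0.376·79/121 + 0.333·167/333 + 0.291·214/546 = 0.527.

0.53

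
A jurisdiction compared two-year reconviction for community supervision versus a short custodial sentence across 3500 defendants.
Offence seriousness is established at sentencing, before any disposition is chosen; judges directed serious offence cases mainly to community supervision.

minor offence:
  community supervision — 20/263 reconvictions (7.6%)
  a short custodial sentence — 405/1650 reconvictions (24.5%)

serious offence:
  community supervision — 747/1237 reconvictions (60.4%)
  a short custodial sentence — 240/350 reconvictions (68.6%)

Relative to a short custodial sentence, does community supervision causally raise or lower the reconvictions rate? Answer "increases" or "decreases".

Nothing the disposition does changes offence seriousness; the imbalance is an allocation artefact. With offence seriousness also predicting the outcome, the pooled figure is confounded, and the within-stratum comparison is the causal one.
Within each level — minor offence: 7.6% vs 24.5%; serious offence: 60.4% vs 68.6% — community supervision is lower every time.

decreases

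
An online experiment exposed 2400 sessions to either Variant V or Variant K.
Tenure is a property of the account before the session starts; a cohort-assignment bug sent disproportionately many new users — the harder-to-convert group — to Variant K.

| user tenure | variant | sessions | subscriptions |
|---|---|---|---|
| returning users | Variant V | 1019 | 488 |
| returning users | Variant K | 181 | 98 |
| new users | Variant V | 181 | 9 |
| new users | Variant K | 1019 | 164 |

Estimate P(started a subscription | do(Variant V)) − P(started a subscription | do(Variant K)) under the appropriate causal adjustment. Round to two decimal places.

-0.09

The imbalance in user tenure arose from how sessions were allocated, not from anything the variant did; and user tenure independently affects the outcome. The pooled gap is confounded — condition on user tenure.
Adjusting over the population distribution of user tenure: 0.500·(0.479−0.541) + 0.500·(0.050−0.161) = -0.087.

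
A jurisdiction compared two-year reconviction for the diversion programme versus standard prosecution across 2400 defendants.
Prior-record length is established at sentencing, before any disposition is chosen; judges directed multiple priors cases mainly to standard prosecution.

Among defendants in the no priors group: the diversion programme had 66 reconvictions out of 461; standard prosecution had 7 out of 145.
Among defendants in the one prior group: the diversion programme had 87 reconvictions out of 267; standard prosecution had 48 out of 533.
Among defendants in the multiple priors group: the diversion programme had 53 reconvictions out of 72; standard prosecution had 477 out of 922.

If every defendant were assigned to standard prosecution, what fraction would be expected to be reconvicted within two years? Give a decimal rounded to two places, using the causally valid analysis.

0.26

standard prosecution is lower inside every prior-record length stratum but the diversion programme is lower in aggregate. Whether to stratify depends on how prior-record length relates to the disposition.
Nothing the disposition does changes prior-record length; the imbalance is an allocation artefact. With prior-record length also predicting the outcome, the pooled figure is confounded, and the within-stratum comparison is the causal one.
Standardising standard prosecution to the population prior-record length mix: 0.253·7/145 + 0.333·48/533 + 0.414·477/922 = 0.256.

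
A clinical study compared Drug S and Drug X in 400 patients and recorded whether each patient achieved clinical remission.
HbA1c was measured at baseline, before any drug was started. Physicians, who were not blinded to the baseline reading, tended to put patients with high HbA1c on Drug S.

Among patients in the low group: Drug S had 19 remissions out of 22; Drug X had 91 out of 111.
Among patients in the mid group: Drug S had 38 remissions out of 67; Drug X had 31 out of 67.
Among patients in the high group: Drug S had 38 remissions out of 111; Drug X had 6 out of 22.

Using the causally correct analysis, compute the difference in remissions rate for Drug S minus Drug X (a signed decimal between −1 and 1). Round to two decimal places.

HbA1c differs across drugs for reasons unrelated to any effect of the drug itself, and it separately predicts the outcome — a classic confounder. We must compare within HbA1c levels.
Adjusting over the population distribution of HbA1c: 0.333·(0.864−0.820) + 0.335·(0.567−0.463) + 0.333·(0.342−0.273) = +0.073.

+0.07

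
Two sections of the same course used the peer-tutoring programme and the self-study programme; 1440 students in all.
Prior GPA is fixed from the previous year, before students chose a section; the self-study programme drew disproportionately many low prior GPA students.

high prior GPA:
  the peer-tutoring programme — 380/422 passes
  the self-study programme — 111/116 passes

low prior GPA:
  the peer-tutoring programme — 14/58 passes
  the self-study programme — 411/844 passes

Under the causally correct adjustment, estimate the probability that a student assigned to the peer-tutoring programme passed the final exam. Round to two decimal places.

0.49

the self-study programme is higher inside every prior GPA band stratum but the peer-tutoring programme is higher in aggregate. Whether to stratify depends on how prior GPA band relates to the teaching method.
Here prior GPA band is a common cause — it drives both which teaching method a case falls under and the outcome. The crude comparison mixes populations; the stratum-specific rates are the causally relevant ones.
Standardising the peer-tutoring programme to the population prior GPA band mix: 0.374·380/422 + 0.626·14/58 = 0.488.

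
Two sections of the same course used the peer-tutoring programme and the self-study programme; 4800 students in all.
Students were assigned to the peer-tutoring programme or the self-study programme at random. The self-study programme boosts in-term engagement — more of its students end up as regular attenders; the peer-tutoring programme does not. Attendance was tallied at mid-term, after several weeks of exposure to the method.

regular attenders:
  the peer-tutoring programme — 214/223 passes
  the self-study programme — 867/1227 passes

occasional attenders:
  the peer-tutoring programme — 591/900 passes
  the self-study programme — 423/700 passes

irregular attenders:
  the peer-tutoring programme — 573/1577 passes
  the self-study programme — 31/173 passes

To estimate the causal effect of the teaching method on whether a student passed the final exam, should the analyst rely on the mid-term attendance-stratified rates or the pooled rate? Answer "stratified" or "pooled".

the peer-tutoring programme is higher inside every mid-term attendance stratum but the self-study programme is higher in aggregate. Whether to stratify depends on how mid-term attendance relates to the teaching method.
Mid-term attendance is downstream of the teaching method. One should not condition on a consequence of treatment, so the overall rates are the right comparison.
Pooled: the peer-tutoring programme 51.0% vs the self-study programme 62.9%; the self-study programme is higher overall.

pooled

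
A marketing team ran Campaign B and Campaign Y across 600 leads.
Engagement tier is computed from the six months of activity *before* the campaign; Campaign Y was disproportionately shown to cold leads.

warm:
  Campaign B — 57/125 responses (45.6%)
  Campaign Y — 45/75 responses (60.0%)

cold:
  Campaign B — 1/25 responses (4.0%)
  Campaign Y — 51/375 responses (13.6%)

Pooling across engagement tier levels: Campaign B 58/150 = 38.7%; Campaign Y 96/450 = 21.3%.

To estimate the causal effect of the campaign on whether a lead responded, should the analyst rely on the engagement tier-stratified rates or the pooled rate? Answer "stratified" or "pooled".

stratified

Engagement tier is set before the campaign has any effect — it is not caused by the campaign — and it independently drives the outcome. That makes it a confounder, so the causal comparison is within engagement tier levels.
Within each level — warm: 45.6% vs 60.0%; cold: 4.0% vs 13.6% — Campaign Y is higher every time.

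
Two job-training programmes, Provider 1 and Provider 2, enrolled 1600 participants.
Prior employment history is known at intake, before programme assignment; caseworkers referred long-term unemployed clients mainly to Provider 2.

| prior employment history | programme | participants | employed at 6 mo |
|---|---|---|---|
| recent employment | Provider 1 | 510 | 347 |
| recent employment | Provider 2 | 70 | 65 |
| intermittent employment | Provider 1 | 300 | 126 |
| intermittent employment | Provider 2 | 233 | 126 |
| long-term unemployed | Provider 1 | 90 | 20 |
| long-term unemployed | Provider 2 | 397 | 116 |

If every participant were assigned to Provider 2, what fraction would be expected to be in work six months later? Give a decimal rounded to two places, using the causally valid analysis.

Prior employment history satisfies the back-door criterion: it is not a descendant of the programme, and it blocks the spurious path from programme to outcome. Adjusting for it (i.e., using the within-prior employment history rates) gives the causal effect.
Standardising Provider 2 to the population prior employment history mix: 0.362·65/70 + 0.333·126/233 + 0.304·116/397 = 0.606.

0.61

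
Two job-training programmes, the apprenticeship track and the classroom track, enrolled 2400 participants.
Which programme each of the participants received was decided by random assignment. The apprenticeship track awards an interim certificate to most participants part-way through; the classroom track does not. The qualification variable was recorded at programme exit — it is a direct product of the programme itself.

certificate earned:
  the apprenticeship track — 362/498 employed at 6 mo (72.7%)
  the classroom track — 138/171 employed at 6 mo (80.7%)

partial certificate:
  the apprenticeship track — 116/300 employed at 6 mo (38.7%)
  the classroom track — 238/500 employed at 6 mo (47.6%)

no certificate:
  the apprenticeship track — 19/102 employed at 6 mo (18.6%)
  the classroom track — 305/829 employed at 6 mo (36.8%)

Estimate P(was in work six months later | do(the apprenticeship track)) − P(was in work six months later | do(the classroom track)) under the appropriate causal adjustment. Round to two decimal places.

The stratified and pooled comparisons disagree (the classroom track wins within each qualification attained during the programme; the apprenticeship track wins overall), so the answer turns on the causal role of qualification attained during the programme.
The distribution of qualification attained during the programme is itself part of what the programme does — it is an intermediate outcome. Holding it fixed would remove that part of the effect; the total effect is the pooled difference.
The causal difference is the pooled difference: 0.552 − 0.454 = +0.098.

+0.10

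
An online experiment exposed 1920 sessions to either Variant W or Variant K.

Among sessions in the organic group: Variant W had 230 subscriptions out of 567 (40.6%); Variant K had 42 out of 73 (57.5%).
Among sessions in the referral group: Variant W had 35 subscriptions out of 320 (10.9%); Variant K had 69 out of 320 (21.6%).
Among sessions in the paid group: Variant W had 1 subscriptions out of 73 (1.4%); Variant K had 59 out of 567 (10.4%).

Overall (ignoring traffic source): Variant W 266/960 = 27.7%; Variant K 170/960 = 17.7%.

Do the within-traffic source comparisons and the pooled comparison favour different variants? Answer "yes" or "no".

Within each traffic source level (organic 40.6% vs 57.5%; referral 10.9% vs 21.6%; paid 1.4% vs 10.4%), Variant K has the higher rate every time. Pooled: 27.7% vs 17.7% — Variant W has the higher rate overall. The two comparisons disagree.

yes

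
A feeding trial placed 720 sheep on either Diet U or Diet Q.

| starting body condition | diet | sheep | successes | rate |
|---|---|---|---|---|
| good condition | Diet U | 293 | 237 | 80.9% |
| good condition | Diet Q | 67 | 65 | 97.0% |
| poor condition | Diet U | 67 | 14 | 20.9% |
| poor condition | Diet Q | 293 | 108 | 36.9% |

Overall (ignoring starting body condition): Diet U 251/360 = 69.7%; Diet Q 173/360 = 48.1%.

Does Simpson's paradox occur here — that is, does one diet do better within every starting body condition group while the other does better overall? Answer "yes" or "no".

Within each starting body condition level (good condition 80.9% vs 97.0%; poor condition 20.9% vs 36.9%), Diet Q has the higher rate every time. Pooled: 69.7% vs 48.1% — Diet U has the higher rate overall. The two comparisons disagree.

yes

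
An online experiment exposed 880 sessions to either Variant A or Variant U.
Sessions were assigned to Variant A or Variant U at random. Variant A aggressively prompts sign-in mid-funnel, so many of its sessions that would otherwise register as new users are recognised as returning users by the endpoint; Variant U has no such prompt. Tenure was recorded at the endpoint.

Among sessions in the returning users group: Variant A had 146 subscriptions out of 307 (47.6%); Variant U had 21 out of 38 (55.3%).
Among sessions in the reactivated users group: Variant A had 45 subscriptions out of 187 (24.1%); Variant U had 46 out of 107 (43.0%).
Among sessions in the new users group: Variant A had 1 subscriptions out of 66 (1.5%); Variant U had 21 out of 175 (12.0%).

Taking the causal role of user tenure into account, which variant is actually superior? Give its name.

User tenure lies on the pathway variant → user tenure → outcome, so adjusting for it blocks the indirect effect. For the total causal effect of variant, use the unadjusted pooled rates.
Pooled: Variant A 34.3% vs Variant U 27.5%; Variant A is higher overall.

Variant A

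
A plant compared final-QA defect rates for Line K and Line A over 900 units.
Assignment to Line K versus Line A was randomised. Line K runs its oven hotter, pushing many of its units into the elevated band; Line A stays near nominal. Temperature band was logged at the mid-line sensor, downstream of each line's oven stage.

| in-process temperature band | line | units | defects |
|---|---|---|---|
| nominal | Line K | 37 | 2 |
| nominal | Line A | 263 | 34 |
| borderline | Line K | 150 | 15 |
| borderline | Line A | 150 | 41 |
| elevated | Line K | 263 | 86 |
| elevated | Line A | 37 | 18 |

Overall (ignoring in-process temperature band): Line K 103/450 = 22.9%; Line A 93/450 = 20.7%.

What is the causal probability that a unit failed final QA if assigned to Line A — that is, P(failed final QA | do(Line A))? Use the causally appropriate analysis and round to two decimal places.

The in-process temperature band-specific comparison favours Line K throughout, but the pooled figures favour Line A. The question is whether to condition on in-process temperature band.
Because the line influences in-process temperature band, in-process temperature band is a post-treatment mediator, not a confounder. Stratifying on it would bias the estimate; the causal effect is the crude pooled difference.
So P(outcome | do(Line A)) is just the pooled rate for Line A: 93/450 = 0.207.

0.21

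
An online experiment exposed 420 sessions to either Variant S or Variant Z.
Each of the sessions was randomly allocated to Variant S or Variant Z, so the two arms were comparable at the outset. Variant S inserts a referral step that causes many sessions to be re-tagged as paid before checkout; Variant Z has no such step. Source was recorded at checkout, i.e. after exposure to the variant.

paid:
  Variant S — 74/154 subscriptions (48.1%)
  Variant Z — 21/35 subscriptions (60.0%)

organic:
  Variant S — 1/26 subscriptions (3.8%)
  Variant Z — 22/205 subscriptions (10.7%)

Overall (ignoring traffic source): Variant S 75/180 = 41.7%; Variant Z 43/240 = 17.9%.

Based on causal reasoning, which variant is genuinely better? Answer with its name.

Traffic source here is a post-treatment variable shaped by the variant; conditioning on it would introduce bias rather than remove it. The overall comparison is the causal one.
Pooled: Variant S 41.7% vs Variant Z 17.9%; Variant S is higher overall.

Variant S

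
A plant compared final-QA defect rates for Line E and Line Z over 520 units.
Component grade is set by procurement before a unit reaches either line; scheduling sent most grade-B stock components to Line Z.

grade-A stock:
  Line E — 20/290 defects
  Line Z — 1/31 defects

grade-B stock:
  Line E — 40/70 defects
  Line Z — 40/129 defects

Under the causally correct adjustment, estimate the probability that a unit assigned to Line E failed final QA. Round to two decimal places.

0.26

Since component grade is a pre-existing factor (not a product of the line) and it affects the outcome on its own, it is a confounder. The stratified rates, not the pooled rate, identify the causal effect.
Standardising Line E to the population component grade mix: 0.617·20/290 + 0.383·40/70 = 0.261.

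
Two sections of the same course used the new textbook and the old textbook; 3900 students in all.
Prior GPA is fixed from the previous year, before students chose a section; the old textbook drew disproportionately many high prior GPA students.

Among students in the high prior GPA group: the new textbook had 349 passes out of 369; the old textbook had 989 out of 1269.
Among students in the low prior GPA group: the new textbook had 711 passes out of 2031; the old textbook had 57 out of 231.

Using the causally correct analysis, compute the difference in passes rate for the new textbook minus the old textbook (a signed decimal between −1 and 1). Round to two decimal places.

+0.13

Prior GPA band is set before the teaching method has any effect — it is not caused by the teaching method — and it independently drives the outcome. That makes it a confounder, so the causal comparison is within prior GPA band levels.
Adjusting over the population distribution of prior GPA band: 0.420·(0.946−0.779) + 0.580·(0.350−0.247) = +0.130.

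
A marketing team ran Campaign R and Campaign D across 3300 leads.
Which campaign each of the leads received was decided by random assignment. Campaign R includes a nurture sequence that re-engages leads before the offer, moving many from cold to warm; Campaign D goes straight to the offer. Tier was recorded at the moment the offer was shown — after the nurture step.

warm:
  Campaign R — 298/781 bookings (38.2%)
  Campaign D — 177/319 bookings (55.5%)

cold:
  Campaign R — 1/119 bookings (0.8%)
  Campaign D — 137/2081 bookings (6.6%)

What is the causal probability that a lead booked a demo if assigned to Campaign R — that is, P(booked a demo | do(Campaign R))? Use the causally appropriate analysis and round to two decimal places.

The stratified and pooled comparisons disagree (Campaign D wins within each engagement tier; Campaign R wins overall), so the answer turns on the causal role of engagement tier.
Stratifying would compare campaigns among leads the campaigns themselves sorted into engagement tier groups — a form of selection on an intermediate. The unconditioned pooled rates give the total causal effect.
So P(outcome | do(Campaign R)) is just the pooled rate for Campaign R: 299/900 = 0.332.

0.33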